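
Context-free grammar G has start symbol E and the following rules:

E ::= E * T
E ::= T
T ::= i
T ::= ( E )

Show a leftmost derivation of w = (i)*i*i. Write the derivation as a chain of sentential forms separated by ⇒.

E ⇒ E*T ⇒ E*T*T ⇒ T*T*T ⇒ (E)*T*T ⇒ (T)*T*T ⇒ (i)*T*T ⇒ (i)*i*T ⇒ (i)*i*i

E ⇒ E*T   [E ::= E * T]
E*T ⇒ E*T*T   [E ::= E * T]
E*T*T ⇒ T*T*T   [E ::= T]
T*T*T ⇒ (E)*T*T   [T ::= ( E )]
(E)*T*T ⇒ (T)*T*T   [E ::= T]
(T)*T*T ⇒ (i)*T*T   [T ::= i]
(i)*T*T ⇒ (i)*i*T   [T ::= i]
(i)*i*T ⇒ (i)*i*i   [T ::= i]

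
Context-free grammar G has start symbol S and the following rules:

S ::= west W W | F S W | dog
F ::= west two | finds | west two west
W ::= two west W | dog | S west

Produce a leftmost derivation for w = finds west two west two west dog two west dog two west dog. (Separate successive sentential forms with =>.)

S => F S W => finds S W => finds west W W W => finds west two west W W W => finds west two west two west W W W => finds west two west two west dog W W => finds west two west two west dog two west W W => finds west two west two west dog two west dog W => finds west two west two west dog two west dog two west W => finds west two west two west dog two west dog two west dog

S => F S W   [S ::= F S W]
F S W => finds S W   [F ::= finds]
finds S W => finds west W W W   [S ::= west W W]
finds west W W W => finds west two west W W W   [W ::= two west W]
finds west two west W W W => finds west two west two west W W W   [W ::= two west W]
finds west two west two west W W W => finds west two west two west dog W W   [W ::= dog]
finds west two west two west dog W W => finds west two west two west dog two west W W   [W ::= two west W]
finds west two west two west dog two west W W => finds west two west two west dog two west dog W   [W ::= dog]
finds west two west two west dog two west dog W => finds west two west two west dog two west dog two west W   [W ::= two west W]
finds west two west two west dog two west dog two west W => finds west two west two west dog two west dog two west dog   [W ::= dog]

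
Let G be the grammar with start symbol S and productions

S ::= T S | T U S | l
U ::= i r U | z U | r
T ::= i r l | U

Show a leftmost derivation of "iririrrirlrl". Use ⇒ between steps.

S ⇒ TS   [S ::= T S]
TS ⇒ US   [T ::= U]
US ⇒ irUS   [U ::= i r U]
irUS ⇒ irirUS   [U ::= i r U]
irirUS ⇒ iririrUS   [U ::= i r U]
iririrUS ⇒ iririrrS   [U ::= r]
iririrrS ⇒ iririrrTUS   [S ::= T U S]
iririrrTUS ⇒ iririrrirlUS   [T ::= i r l]
iririrrirlUS ⇒ iririrrirlrS   [U ::= r]
iririrrirlrS ⇒ iririrrirlrl   [S ::= l]

S ⇒ TS ⇒ US ⇒ irUS ⇒ irirUS ⇒ iririrUS ⇒ iririrrS ⇒ iririrrTUS ⇒ iririrrirlUS ⇒ iririrrirlrS ⇒ iririrrirlrl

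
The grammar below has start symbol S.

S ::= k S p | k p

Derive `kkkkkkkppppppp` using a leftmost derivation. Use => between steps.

S => kSp   [S ::= k S p]
kSp => kkSpp   [S ::= k S p]
kkSpp => kkkSppp   [S ::= k S p]
kkkSppp => kkkkSpppp   [S ::= k S p]
kkkkSpppp => kkkkkSppppp   [S ::= k S p]
kkkkkSppppp => kkkkkkSpppppp   [S ::= k S p]
kkkkkkSpppppp => kkkkkkkppppppp   [S ::= k p]

S => kSp => kkSpp => kkkSppp => kkkkSpppp => kkkkkSppppp => kkkkkkSpppppp => kkkkkkkppppppp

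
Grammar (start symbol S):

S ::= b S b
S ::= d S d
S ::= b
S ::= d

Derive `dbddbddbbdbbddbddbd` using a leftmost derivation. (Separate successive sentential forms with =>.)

S => dSd   [S ::= d S d]
dSd => dbSbd   [S ::= b S b]
dbSbd => dbdSdbd   [S ::= d S d]
dbdSdbd => dbddSddbd   [S ::= d S d]
dbddSddbd => dbddbSbddbd   [S ::= b S b]
dbddbSbddbd => dbddbdSdbddbd   [S ::= d S d]
dbddbdSdbddbd => dbddbddSddbddbd   [S ::= d S d]
dbddbddSddbddbd => dbddbddbSbddbddbd   [S ::= b S b]
dbddbddbSbddbddbd => dbddbddbbSbbddbddbd   [S ::= b S b]
dbddbddbbSbbddbddbd => dbddbddbbdbbddbddbd   [S ::= d]

S => dSd => dbSbd => dbdSdbd => dbddSddbd => dbddbSbddbd => dbddbdSdbddbd => dbddbddSddbddbd => dbddbddbSbddbddbd => dbddbddbbSbbddbddbd => dbddbddbbdbbddbddbd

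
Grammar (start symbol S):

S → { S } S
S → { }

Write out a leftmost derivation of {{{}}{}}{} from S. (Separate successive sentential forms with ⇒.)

S ⇒ {S}S   [S → { S } S]
{S}S ⇒ {{S}S}S   [S → { S } S]
{{S}S}S ⇒ {{{}}S}S   [S → { }]
{{{}}S}S ⇒ {{{}}{}}S   [S → { }]
{{{}}{}}S ⇒ {{{}}{}}{}   [S → { }]

S ⇒ {S}S ⇒ {{S}S}S ⇒ {{{}}S}S ⇒ {{{}}{}}S ⇒ {{{}}{}}{}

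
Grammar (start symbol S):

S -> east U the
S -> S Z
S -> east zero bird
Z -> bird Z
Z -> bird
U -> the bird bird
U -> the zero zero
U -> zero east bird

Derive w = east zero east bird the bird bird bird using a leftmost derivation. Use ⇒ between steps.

S ⇒ S Z ⇒ east U the Z ⇒ east zero east bird the Z ⇒ east zero east bird the bird Z ⇒ east zero east bird the bird bird Z ⇒ east zero east bird the bird bird bird

S ⇒ S Z   [S -> S Z]
S Z ⇒ east U the Z   [S -> east U the]
east U the Z ⇒ east zero east bird the Z   [U -> zero east bird]
east zero east bird the Z ⇒ east zero east bird the bird Z   [Z -> bird Z]
east zero east bird the bird Z ⇒ east zero east bird the bird bird Z   [Z -> bird Z]
east zero east bird the bird bird Z ⇒ east zero east bird the bird bird bird   [Z -> bird]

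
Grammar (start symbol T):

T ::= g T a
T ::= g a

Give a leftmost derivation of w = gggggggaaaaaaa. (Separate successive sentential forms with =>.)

T => gTa   [T ::= g T a]
gTa => ggTaa   [T ::= g T a]
ggTaa => gggTaaa   [T ::= g T a]
gggTaaa => ggggTaaaa   [T ::= g T a]
ggggTaaaa => gggggTaaaaa   [T ::= g T a]
gggggTaaaaa => ggggggTaaaaaa   [T ::= g T a]
ggggggTaaaaaa => gggggggaaaaaaa   [T ::= g a]

T=>gTa=>ggTaa=>gggTaaa=>ggggTaaaa=>gggggTaaaaa=>ggggggTaaaaaa=>gggggggaaaaaaa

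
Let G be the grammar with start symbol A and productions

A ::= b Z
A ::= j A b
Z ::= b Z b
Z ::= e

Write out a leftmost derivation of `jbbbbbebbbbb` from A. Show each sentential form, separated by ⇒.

A ⇒ jAb   [A ::= j A b]
jAb ⇒ jbZb   [A ::= b Z]
jbZb ⇒ jbbZbb   [Z ::= b Z b]
jbbZbb ⇒ jbbbZbbb   [Z ::= b Z b]
jbbbZbbb ⇒ jbbbbZbbbb   [Z ::= b Z b]
jbbbbZbbbb ⇒ jbbbbbZbbbbb   [Z ::= b Z b]
jbbbbbZbbbbb ⇒ jbbbbbebbbbb   [Z ::= e]

A⇒jAb⇒jbZb⇒jbbZbb⇒jbbbZbbb⇒jbbbbZbbbb⇒jbbbbbZbbbbb⇒jbbbbbebbbbb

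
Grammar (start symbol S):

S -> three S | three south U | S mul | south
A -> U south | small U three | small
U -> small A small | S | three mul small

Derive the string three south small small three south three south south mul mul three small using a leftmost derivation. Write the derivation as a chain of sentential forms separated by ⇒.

S ⇒ three south U   [S -> three south U]
three south U ⇒ three south small A small   [U -> small A small]
three south small A small ⇒ three south small small U three small   [A -> small U three]
three south small small U three small ⇒ three south small small S three small   [U -> S]
three south small small S three small ⇒ three south small small three south U three small   [S -> three south U]
three south small small three south U three small ⇒ three south small small three south S three small   [U -> S]
three south small small three south S three small ⇒ three south small small three south S mul three small   [S -> S mul]
three south small small three south S mul three small ⇒ three south small small three south S mul mul three small   [S -> S mul]
three south small small three south S mul mul three small ⇒ three south small small three south three south U mul mul three small   [S -> three south U]
three south small small three south three south U mul mul three small ⇒ three south small small three south three south S mul mul three small   [U -> S]
three south small small three south three south S mul mul three small ⇒ three south small small three south three south south mul mul three small   [S -> south]

S ⇒ three south U ⇒ three south small A small ⇒ three south small small U three small ⇒ three south small small S three small ⇒ three south small small three south U three small ⇒ three south small small three south S three small ⇒ three south small small three south S mul three small ⇒ three south small small three south S mul mul three small ⇒ three south small small three south three south U mul mul three small ⇒ three south small small three south three south S mul mul three small ⇒ three south small small three south three south south mul mul three small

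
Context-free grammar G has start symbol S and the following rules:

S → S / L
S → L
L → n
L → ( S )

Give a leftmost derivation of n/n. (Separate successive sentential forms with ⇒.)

S⇒S/L⇒L/L⇒n/L⇒n/n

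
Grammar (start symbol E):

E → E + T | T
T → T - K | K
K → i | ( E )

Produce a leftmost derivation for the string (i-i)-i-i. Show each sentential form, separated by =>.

E => T   [E → T]
T => T-K   [T → T - K]
T-K => T-K-K   [T → T - K]
T-K-K => K-K-K   [T → K]
K-K-K => (E)-K-K   [K → ( E )]
(E)-K-K => (T)-K-K   [E → T]
(T)-K-K => (T-K)-K-K   [T → T - K]
(T-K)-K-K => (K-K)-K-K   [T → K]
(K-K)-K-K => (i-K)-K-K   [K → i]
(i-K)-K-K => (i-i)-K-K   [K → i]
(i-i)-K-K => (i-i)-i-K   [K → i]
(i-i)-i-K => (i-i)-i-i   [K → i]

E => T => T-K => T-K-K => K-K-K => (E)-K-K => (T)-K-K => (T-K)-K-K => (K-K)-K-K => (i-K)-K-K => (i-i)-K-K => (i-i)-i-K => (i-i)-i-i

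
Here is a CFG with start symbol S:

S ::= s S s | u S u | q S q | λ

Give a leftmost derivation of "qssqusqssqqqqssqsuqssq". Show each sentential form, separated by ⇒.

S ⇒ qSq ⇒ qsSsq ⇒ qssSssq ⇒ qssqSqssq ⇒ qssquSuqssq ⇒ qssqusSsuqssq ⇒ qssqusqSqsuqssq ⇒ qssqusqsSsqsuqssq ⇒ qssqusqssSssqsuqssq ⇒ qssqusqssqSqssqsuqssq ⇒ qssqusqssqqSqqssqsuqssq ⇒ qssqusqssqqqqssqsuqssq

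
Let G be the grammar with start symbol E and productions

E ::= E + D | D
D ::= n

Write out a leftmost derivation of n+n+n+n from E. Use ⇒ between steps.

E⇒E+D⇒E+D+D⇒E+D+D+D⇒D+D+D+D⇒n+D+D+D⇒n+n+D+D⇒n+n+n+D⇒n+n+n+n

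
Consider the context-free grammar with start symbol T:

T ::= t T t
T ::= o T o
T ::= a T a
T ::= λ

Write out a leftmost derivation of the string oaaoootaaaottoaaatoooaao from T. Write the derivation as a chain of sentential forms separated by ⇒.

T ⇒ oTo   [T ::= o T o]
oTo ⇒ oaTao   [T ::= a T a]
oaTao ⇒ oaaTaao   [T ::= a T a]
oaaTaao ⇒ oaaoToaao   [T ::= o T o]
oaaoToaao ⇒ oaaooTooaao   [T ::= o T o]
oaaooTooaao ⇒ oaaoooToooaao   [T ::= o T o]
oaaoooToooaao ⇒ oaaoootTtoooaao   [T ::= t T t]
oaaoootTtoooaao ⇒ oaaoootaTatoooaao   [T ::= a T a]
oaaoootaTatoooaao ⇒ oaaoootaaTaatoooaao   [T ::= a T a]
oaaoootaaTaatoooaao ⇒ oaaoootaaaTaaatoooaao   [T ::= a T a]
oaaoootaaaTaaatoooaao ⇒ oaaoootaaaoToaaatoooaao   [T ::= o T o]
oaaoootaaaoToaaatoooaao ⇒ oaaoootaaaotTtoaaatoooaao   [T ::= t T t]
oaaoootaaaotTtoaaatoooaao ⇒ oaaoootaaaottoaaatoooaao   [T ::= λ]

T ⇒ oTo ⇒ oaTao ⇒ oaaTaao ⇒ oaaoToaao ⇒ oaaooTooaao ⇒ oaaoooToooaao ⇒ oaaoootTtoooaao ⇒ oaaoootaTatoooaao ⇒ oaaoootaaTaatoooaao ⇒ oaaoootaaaTaaatoooaao ⇒ oaaoootaaaoToaaatoooaao ⇒ oaaoootaaaotTtoaaatoooaao ⇒ oaaoootaaaottoaaatoooaao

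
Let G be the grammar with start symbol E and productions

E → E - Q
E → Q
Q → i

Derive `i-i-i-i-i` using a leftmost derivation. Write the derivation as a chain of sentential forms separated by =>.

E => E-Q   [E → E - Q]
E-Q => E-Q-Q   [E → E - Q]
E-Q-Q => E-Q-Q-Q   [E → E - Q]
E-Q-Q-Q => E-Q-Q-Q-Q   [E → E - Q]
E-Q-Q-Q-Q => Q-Q-Q-Q-Q   [E → Q]
Q-Q-Q-Q-Q => i-Q-Q-Q-Q   [Q → i]
i-Q-Q-Q-Q => i-i-Q-Q-Q   [Q → i]
i-i-Q-Q-Q => i-i-i-Q-Q   [Q → i]
i-i-i-Q-Q => i-i-i-i-Q   [Q → i]
i-i-i-i-Q => i-i-i-i-i   [Q → i]

E=>E-Q=>E-Q-Q=>E-Q-Q-Q=>E-Q-Q-Q-Q=>Q-Q-Q-Q-Q=>i-Q-Q-Q-Q=>i-i-Q-Q-Q=>i-i-i-Q-Q=>i-i-i-i-Q=>i-i-i-i-i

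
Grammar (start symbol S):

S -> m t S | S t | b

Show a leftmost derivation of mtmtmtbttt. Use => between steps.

S => mtS   [S -> m t S]
mtS => mtSt   [S -> S t]
mtSt => mtStt   [S -> S t]
mtStt => mtmtStt   [S -> m t S]
mtmtStt => mtmtmtStt   [S -> m t S]
mtmtmtStt => mtmtmtSttt   [S -> S t]
mtmtmtSttt => mtmtmtbttt   [S -> b]

S=>mtS=>mtSt=>mtStt=>mtmtStt=>mtmtmtStt=>mtmtmtSttt=>mtmtmtbttt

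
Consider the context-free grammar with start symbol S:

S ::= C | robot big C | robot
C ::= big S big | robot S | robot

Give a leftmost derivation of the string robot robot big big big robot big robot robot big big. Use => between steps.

S => C => robot S => robot robot big C => robot robot big big S big => robot robot big big C big => robot robot big big big S big big => robot robot big big big robot big C big big => robot robot big big big robot big robot S big big => robot robot big big big robot big robot robot big big

S => C   [S ::= C]
C => robot S   [C ::= robot S]
robot S => robot robot big C   [S ::= robot big C]
robot robot big C => robot robot big big S big   [C ::= big S big]
robot robot big big S big => robot robot big big C big   [S ::= C]
robot robot big big C big => robot robot big big big S big big   [C ::= big S big]
robot robot big big big S big big => robot robot big big big robot big C big big   [S ::= robot big C]
robot robot big big big robot big C big big => robot robot big big big robot big robot S big big   [C ::= robot S]
robot robot big big big robot big robot S big big => robot robot big big big robot big robot robot big big   [S ::= robot]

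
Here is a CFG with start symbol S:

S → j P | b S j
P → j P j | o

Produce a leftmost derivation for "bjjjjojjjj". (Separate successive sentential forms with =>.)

S => bSj   [S → b S j]
bSj => bjPj   [S → j P]
bjPj => bjjPjj   [P → j P j]
bjjPjj => bjjjPjjj   [P → j P j]
bjjjPjjj => bjjjjPjjjj   [P → j P j]
bjjjjPjjjj => bjjjjojjjj   [P → o]

S=>bSj=>bjPj=>bjjPjj=>bjjjPjjj=>bjjjjPjjjj=>bjjjjojjjj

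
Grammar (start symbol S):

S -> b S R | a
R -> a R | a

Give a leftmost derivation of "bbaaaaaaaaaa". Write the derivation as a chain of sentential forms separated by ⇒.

S ⇒ bSR   [S -> b S R]
bSR ⇒ bbSRR   [S -> b S R]
bbSRR ⇒ bbaRR   [S -> a]
bbaRR ⇒ bbaaRR   [R -> a R]
bbaaRR ⇒ bbaaaRR   [R -> a R]
bbaaaRR ⇒ bbaaaaRR   [R -> a R]
bbaaaaRR ⇒ bbaaaaaRR   [R -> a R]
bbaaaaaRR ⇒ bbaaaaaaR   [R -> a]
bbaaaaaaR ⇒ bbaaaaaaaR   [R -> a R]
bbaaaaaaaR ⇒ bbaaaaaaaaR   [R -> a R]
bbaaaaaaaaR ⇒ bbaaaaaaaaaR   [R -> a R]
bbaaaaaaaaaR ⇒ bbaaaaaaaaaa   [R -> a]

S⇒bSR⇒bbSRR⇒bbaRR⇒bbaaRR⇒bbaaaRR⇒bbaaaaRR⇒bbaaaaaRR⇒bbaaaaaaR⇒bbaaaaaaaR⇒bbaaaaaaaaR⇒bbaaaaaaaaaR⇒bbaaaaaaaaaa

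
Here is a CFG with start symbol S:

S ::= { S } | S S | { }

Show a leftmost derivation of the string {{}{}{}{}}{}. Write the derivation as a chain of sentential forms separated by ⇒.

S ⇒ SS ⇒ {S}S ⇒ {SS}S ⇒ {SSS}S ⇒ {SSSS}S ⇒ {{}SSS}S ⇒ {{}{}SS}S ⇒ {{}{}{}S}S ⇒ {{}{}{}{}}S ⇒ {{}{}{}{}}{}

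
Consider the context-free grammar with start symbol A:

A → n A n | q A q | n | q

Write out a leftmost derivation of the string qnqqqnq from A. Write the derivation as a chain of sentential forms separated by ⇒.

A ⇒ qAq   [A → q A q]
qAq ⇒ qnAnq   [A → n A n]
qnAnq ⇒ qnqAqnq   [A → q A q]
qnqAqnq ⇒ qnqqqnq   [A → q]

A ⇒ qAq ⇒ qnAnq ⇒ qnqAqnq ⇒ qnqqqnq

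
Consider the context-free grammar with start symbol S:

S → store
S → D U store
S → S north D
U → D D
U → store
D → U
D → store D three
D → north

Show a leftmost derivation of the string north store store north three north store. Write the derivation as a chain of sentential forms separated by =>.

S => D U store => U U store => D D U store => north D U store => north U U store => north store U store => north store D D store => north store store D three D store => north store store north three D store => north store store north three north store

S => D U store   [S → D U store]
D U store => U U store   [D → U]
U U store => D D U store   [U → D D]
D D U store => north D U store   [D → north]
north D U store => north U U store   [D → U]
north U U store => north store U store   [U → store]
north store U store => north store D D store   [U → D D]
north store D D store => north store store D three D store   [D → store D three]
north store store D three D store => north store store north three D store   [D → north]
north store store north three D store => north store store north three north store   [D → north]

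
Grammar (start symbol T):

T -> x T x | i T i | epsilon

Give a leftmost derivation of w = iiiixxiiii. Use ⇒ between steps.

T ⇒ iTi   [T -> i T i]
iTi ⇒ iiTii   [T -> i T i]
iiTii ⇒ iiiTiii   [T -> i T i]
iiiTiii ⇒ iiiiTiiii   [T -> i T i]
iiiiTiiii ⇒ iiiixTxiiii   [T -> x T x]
iiiixTxiiii ⇒ iiiixxiiii   [T -> epsilon]

T⇒iTi⇒iiTii⇒iiiTiii⇒iiiiTiiii⇒iiiixTxiiii⇒iiiixxiiii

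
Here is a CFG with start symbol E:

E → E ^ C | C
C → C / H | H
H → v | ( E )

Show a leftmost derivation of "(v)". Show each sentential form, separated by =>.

E => C => H => (E) => (C) => (H) => (v)

E => C   [E → C]
C => H   [C → H]
H => (E)   [H → ( E )]
(E) => (C)   [E → C]
(C) => (H)   [C → H]
(H) => (v)   [H → v]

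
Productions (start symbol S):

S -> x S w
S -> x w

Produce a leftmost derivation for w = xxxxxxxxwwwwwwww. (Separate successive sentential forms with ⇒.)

S ⇒ xSw ⇒ xxSww ⇒ xxxSwww ⇒ xxxxSwwww ⇒ xxxxxSwwwww ⇒ xxxxxxSwwwwww ⇒ xxxxxxxSwwwwwww ⇒ xxxxxxxxwwwwwwww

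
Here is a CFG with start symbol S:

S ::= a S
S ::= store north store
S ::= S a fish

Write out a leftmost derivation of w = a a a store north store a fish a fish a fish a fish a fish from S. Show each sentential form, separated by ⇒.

S ⇒ a S   [S ::= a S]
a S ⇒ a S a fish   [S ::= S a fish]
a S a fish ⇒ a S a fish a fish   [S ::= S a fish]
a S a fish a fish ⇒ a a S a fish a fish   [S ::= a S]
a a S a fish a fish ⇒ a a S a fish a fish a fish   [S ::= S a fish]
a a S a fish a fish a fish ⇒ a a a S a fish a fish a fish   [S ::= a S]
a a a S a fish a fish a fish ⇒ a a a S a fish a fish a fish a fish   [S ::= S a fish]
a a a S a fish a fish a fish a fish ⇒ a a a S a fish a fish a fish a fish a fish   [S ::= S a fish]
a a a S a fish a fish a fish a fish a fish ⇒ a a a store north store a fish a fish a fish a fish a fish   [S ::= store north store]

S ⇒ a S ⇒ a S a fish ⇒ a S a fish a fish ⇒ a a S a fish a fish ⇒ a a S a fish a fish a fish ⇒ a a a S a fish a fish a fish ⇒ a a a S a fish a fish a fish a fish ⇒ a a a S a fish a fish a fish a fish a fish ⇒ a a a store north store a fish a fish a fish a fish a fish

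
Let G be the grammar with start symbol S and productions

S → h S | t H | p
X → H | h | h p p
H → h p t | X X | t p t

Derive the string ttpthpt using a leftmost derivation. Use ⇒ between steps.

S ⇒ tH ⇒ tXX ⇒ tHX ⇒ ttptX ⇒ ttptH ⇒ ttpthpt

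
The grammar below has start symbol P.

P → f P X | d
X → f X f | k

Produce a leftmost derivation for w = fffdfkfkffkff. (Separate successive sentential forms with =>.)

P => fPX   [P → f P X]
fPX => ffPXX   [P → f P X]
ffPXX => fffPXXX   [P → f P X]
fffPXXX => fffdXXX   [P → d]
fffdXXX => fffdfXfXX   [X → f X f]
fffdfXfXX => fffdfkfXX   [X → k]
fffdfkfXX => fffdfkfkX   [X → k]
fffdfkfkX => fffdfkfkfXf   [X → f X f]
fffdfkfkfXf => fffdfkfkffXff   [X → f X f]
fffdfkfkffXff => fffdfkfkffkff   [X → k]

P=>fPX=>ffPXX=>fffPXXX=>fffdXXX=>fffdfXfXX=>fffdfkfXX=>fffdfkfkX=>fffdfkfkfXf=>fffdfkfkffXff=>fffdfkfkffkff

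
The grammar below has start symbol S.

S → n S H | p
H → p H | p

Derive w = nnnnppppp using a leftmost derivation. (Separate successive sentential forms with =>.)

S => nSH   [S → n S H]
nSH => nnSHH   [S → n S H]
nnSHH => nnnSHHH   [S → n S H]
nnnSHHH => nnnnSHHHH   [S → n S H]
nnnnSHHHH => nnnnpHHHH   [S → p]
nnnnpHHHH => nnnnppHHH   [H → p]
nnnnppHHH => nnnnpppHH   [H → p]
nnnnpppHH => nnnnppppH   [H → p]
nnnnppppH => nnnnppppp   [H → p]

S=>nSH=>nnSHH=>nnnSHHH=>nnnnSHHHH=>nnnnpHHHH=>nnnnppHHH=>nnnnpppHH=>nnnnppppH=>nnnnppppp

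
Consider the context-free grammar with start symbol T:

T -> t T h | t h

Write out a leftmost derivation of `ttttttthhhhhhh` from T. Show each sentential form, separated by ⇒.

T ⇒ tTh   [T -> t T h]
tTh ⇒ ttThh   [T -> t T h]
ttThh ⇒ tttThhh   [T -> t T h]
tttThhh ⇒ ttttThhhh   [T -> t T h]
ttttThhhh ⇒ tttttThhhhh   [T -> t T h]
tttttThhhhh ⇒ ttttttThhhhhh   [T -> t T h]
ttttttThhhhhh ⇒ ttttttthhhhhhh   [T -> t h]

T ⇒ tTh ⇒ ttThh ⇒ tttThhh ⇒ ttttThhhh ⇒ tttttThhhhh ⇒ ttttttThhhhhh ⇒ ttttttthhhhhhh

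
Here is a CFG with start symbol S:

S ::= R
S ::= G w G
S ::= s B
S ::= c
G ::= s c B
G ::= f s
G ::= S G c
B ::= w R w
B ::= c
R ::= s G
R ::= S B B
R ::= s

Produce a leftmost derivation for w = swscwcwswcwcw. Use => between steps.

S => sB => swRw => swSBBw => swsBBBw => swscBBw => swscwRwBw => swscwSBBwBw => swscwcBBwBw => swscwcwRwBwBw => swscwcwswBwBw => swscwcwswcwBw => swscwcwswcwcw

S => sB   [S ::= s B]
sB => swRw   [B ::= w R w]
swRw => swSBBw   [R ::= S B B]
swSBBw => swsBBBw   [S ::= s B]
swsBBBw => swscBBw   [B ::= c]
swscBBw => swscwRwBw   [B ::= w R w]
swscwRwBw => swscwSBBwBw   [R ::= S B B]
swscwSBBwBw => swscwcBBwBw   [S ::= c]
swscwcBBwBw => swscwcwRwBwBw   [B ::= w R w]
swscwcwRwBwBw => swscwcwswBwBw   [R ::= s]
swscwcwswBwBw => swscwcwswcwBw   [B ::= c]
swscwcwswcwBw => swscwcwswcwcw   [B ::= c]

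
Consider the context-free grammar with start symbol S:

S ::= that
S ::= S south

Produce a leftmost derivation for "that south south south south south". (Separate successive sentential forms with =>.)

S => S south => S south south => S south south south => S south south south south => S south south south south south => that south south south south south

S => S south   [S ::= S south]
S south => S south south   [S ::= S south]
S south south => S south south south   [S ::= S south]
S south south south => S south south south south   [S ::= S south]
S south south south south => S south south south south south   [S ::= S south]
S south south south south south => that south south south south south   [S ::= that]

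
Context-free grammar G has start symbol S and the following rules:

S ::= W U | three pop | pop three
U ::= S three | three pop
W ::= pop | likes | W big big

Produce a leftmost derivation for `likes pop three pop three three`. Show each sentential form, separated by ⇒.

S ⇒ W U ⇒ likes U ⇒ likes S three ⇒ likes W U three ⇒ likes pop U three ⇒ likes pop S three three ⇒ likes pop three pop three three

S ⇒ W U   [S ::= W U]
W U ⇒ likes U   [W ::= likes]
likes U ⇒ likes S three   [U ::= S three]
likes S three ⇒ likes W U three   [S ::= W U]
likes W U three ⇒ likes pop U three   [W ::= pop]
likes pop U three ⇒ likes pop S three three   [U ::= S three]
likes pop S three three ⇒ likes pop three pop three three   [S ::= three pop]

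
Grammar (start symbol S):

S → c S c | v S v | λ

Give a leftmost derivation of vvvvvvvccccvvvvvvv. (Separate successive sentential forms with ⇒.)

S ⇒ vSv   [S → v S v]
vSv ⇒ vvSvv   [S → v S v]
vvSvv ⇒ vvvSvvv   [S → v S v]
vvvSvvv ⇒ vvvvSvvvv   [S → v S v]
vvvvSvvvv ⇒ vvvvvSvvvvv   [S → v S v]
vvvvvSvvvvv ⇒ vvvvvvSvvvvvv   [S → v S v]
vvvvvvSvvvvvv ⇒ vvvvvvvSvvvvvvv   [S → v S v]
vvvvvvvSvvvvvvv ⇒ vvvvvvvcScvvvvvvv   [S → c S c]
vvvvvvvcScvvvvvvv ⇒ vvvvvvvccSccvvvvvvv   [S → c S c]
vvvvvvvccSccvvvvvvv ⇒ vvvvvvvccccvvvvvvv   [S → λ]

S ⇒ vSv ⇒ vvSvv ⇒ vvvSvvv ⇒ vvvvSvvvv ⇒ vvvvvSvvvvv ⇒ vvvvvvSvvvvvv ⇒ vvvvvvvSvvvvvvv ⇒ vvvvvvvcScvvvvvvv ⇒ vvvvvvvccSccvvvvvvv ⇒ vvvvvvvccccvvvvvvv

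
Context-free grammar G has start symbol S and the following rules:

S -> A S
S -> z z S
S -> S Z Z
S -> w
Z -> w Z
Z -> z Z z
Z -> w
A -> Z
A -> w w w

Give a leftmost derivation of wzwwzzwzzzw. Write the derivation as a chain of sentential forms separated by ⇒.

S ⇒ AS ⇒ ZS ⇒ wZS ⇒ wzZzS ⇒ wzwZzS ⇒ wzwwZzS ⇒ wzwwzZzzS ⇒ wzwwzzZzzzS ⇒ wzwwzzwzzzS ⇒ wzwwzzwzzzw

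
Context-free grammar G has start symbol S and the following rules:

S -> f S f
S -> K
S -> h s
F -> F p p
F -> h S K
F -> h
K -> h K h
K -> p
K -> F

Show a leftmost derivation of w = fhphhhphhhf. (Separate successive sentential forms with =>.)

S=>fSf=>fKf=>fFf=>fhSKf=>fhKKf=>fhpKf=>fhphKhf=>fhphhKhhf=>fhphhhKhhhf=>fhphhhphhhf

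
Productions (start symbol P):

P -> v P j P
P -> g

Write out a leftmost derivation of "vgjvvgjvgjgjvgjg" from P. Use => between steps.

P => vPjP   [P -> v P j P]
vPjP => vgjP   [P -> g]
vgjP => vgjvPjP   [P -> v P j P]
vgjvPjP => vgjvvPjPjP   [P -> v P j P]
vgjvvPjPjP => vgjvvgjPjP   [P -> g]
vgjvvgjPjP => vgjvvgjvPjPjP   [P -> v P j P]
vgjvvgjvPjPjP => vgjvvgjvgjPjP   [P -> g]
vgjvvgjvgjPjP => vgjvvgjvgjgjP   [P -> g]
vgjvvgjvgjgjP => vgjvvgjvgjgjvPjP   [P -> v P j P]
vgjvvgjvgjgjvPjP => vgjvvgjvgjgjvgjP   [P -> g]
vgjvvgjvgjgjvgjP => vgjvvgjvgjgjvgjg   [P -> g]

P=>vPjP=>vgjP=>vgjvPjP=>vgjvvPjPjP=>vgjvvgjPjP=>vgjvvgjvPjPjP=>vgjvvgjvgjPjP=>vgjvvgjvgjgjP=>vgjvvgjvgjgjvPjP=>vgjvvgjvgjgjvgjP=>vgjvvgjvgjgjvgjg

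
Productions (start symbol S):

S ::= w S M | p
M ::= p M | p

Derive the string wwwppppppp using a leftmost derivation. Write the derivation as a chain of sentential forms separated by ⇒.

S ⇒ wSM   [S ::= w S M]
wSM ⇒ wwSMM   [S ::= w S M]
wwSMM ⇒ wwwSMMM   [S ::= w S M]
wwwSMMM ⇒ wwwpMMM   [S ::= p]
wwwpMMM ⇒ wwwppMMM   [M ::= p M]
wwwppMMM ⇒ wwwpppMM   [M ::= p]
wwwpppMM ⇒ wwwppppM   [M ::= p]
wwwppppM ⇒ wwwpppppM   [M ::= p M]
wwwpppppM ⇒ wwwppppppM   [M ::= p M]
wwwppppppM ⇒ wwwppppppp   [M ::= p]

S ⇒ wSM ⇒ wwSMM ⇒ wwwSMMM ⇒ wwwpMMM ⇒ wwwppMMM ⇒ wwwpppMM ⇒ wwwppppM ⇒ wwwpppppM ⇒ wwwppppppM ⇒ wwwppppppp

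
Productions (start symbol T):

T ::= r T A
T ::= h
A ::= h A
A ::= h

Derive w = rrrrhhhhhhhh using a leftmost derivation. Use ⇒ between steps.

T ⇒ rTA ⇒ rrTAA ⇒ rrrTAAA ⇒ rrrrTAAAA ⇒ rrrrhAAAA ⇒ rrrrhhAAAA ⇒ rrrrhhhAAAA ⇒ rrrrhhhhAAA ⇒ rrrrhhhhhAAA ⇒ rrrrhhhhhhAA ⇒ rrrrhhhhhhhA ⇒ rrrrhhhhhhhh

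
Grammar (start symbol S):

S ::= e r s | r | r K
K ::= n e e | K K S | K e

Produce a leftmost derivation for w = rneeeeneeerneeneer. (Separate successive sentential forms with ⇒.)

S⇒rK⇒rKKS⇒rKKSKS⇒rKeKSKS⇒rKeeKSKS⇒rneeeeKSKS⇒rneeeeKeSKS⇒rneeeeneeeSKS⇒rneeeeneeerKKS⇒rneeeeneeerneeKS⇒rneeeeneeerneeneeS⇒rneeeeneeerneeneer

S ⇒ rK   [S ::= r K]
rK ⇒ rKKS   [K ::= K K S]
rKKS ⇒ rKKSKS   [K ::= K K S]
rKKSKS ⇒ rKeKSKS   [K ::= K e]
rKeKSKS ⇒ rKeeKSKS   [K ::= K e]
rKeeKSKS ⇒ rneeeeKSKS   [K ::= n e e]
rneeeeKSKS ⇒ rneeeeKeSKS   [K ::= K e]
rneeeeKeSKS ⇒ rneeeeneeeSKS   [K ::= n e e]
rneeeeneeeSKS ⇒ rneeeeneeerKKS   [S ::= r K]
rneeeeneeerKKS ⇒ rneeeeneeerneeKS   [K ::= n e e]
rneeeeneeerneeKS ⇒ rneeeeneeerneeneeS   [K ::= n e e]
rneeeeneeerneeneeS ⇒ rneeeeneeerneeneer   [S ::= r]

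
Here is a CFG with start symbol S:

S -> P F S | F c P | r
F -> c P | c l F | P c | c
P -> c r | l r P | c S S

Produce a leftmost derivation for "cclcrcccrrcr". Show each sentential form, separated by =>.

S => PFS   [S -> P F S]
PFS => cSSFS   [P -> c S S]
cSSFS => cFcPSFS   [S -> F c P]
cFcPSFS => cclFcPSFS   [F -> c l F]
cclFcPSFS => cclPccPSFS   [F -> P c]
cclPccPSFS => cclcrccPSFS   [P -> c r]
cclcrccPSFS => cclcrcccrSFS   [P -> c r]
cclcrcccrSFS => cclcrcccrrFS   [S -> r]
cclcrcccrrFS => cclcrcccrrcS   [F -> c]
cclcrcccrrcS => cclcrcccrrcr   [S -> r]

S=>PFS=>cSSFS=>cFcPSFS=>cclFcPSFS=>cclPccPSFS=>cclcrccPSFS=>cclcrcccrSFS=>cclcrcccrrFS=>cclcrcccrrcS=>cclcrcccrrcr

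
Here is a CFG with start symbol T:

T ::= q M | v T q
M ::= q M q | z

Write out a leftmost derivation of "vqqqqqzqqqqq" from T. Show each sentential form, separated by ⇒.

T ⇒ vTq   [T ::= v T q]
vTq ⇒ vqMq   [T ::= q M]
vqMq ⇒ vqqMqq   [M ::= q M q]
vqqMqq ⇒ vqqqMqqq   [M ::= q M q]
vqqqMqqq ⇒ vqqqqMqqqq   [M ::= q M q]
vqqqqMqqqq ⇒ vqqqqqMqqqqq   [M ::= q M q]
vqqqqqMqqqqq ⇒ vqqqqqzqqqqq   [M ::= z]

T ⇒ vTq ⇒ vqMq ⇒ vqqMqq ⇒ vqqqMqqq ⇒ vqqqqMqqqq ⇒ vqqqqqMqqqqq ⇒ vqqqqqzqqqqq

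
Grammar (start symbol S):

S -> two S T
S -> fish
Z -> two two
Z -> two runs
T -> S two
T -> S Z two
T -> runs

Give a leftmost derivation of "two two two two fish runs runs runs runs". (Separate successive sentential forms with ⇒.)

S ⇒ two S T ⇒ two two S T T ⇒ two two two S T T T ⇒ two two two two S T T T T ⇒ two two two two fish T T T T ⇒ two two two two fish runs T T T ⇒ two two two two fish runs runs T T ⇒ two two two two fish runs runs runs T ⇒ two two two two fish runs runs runs runs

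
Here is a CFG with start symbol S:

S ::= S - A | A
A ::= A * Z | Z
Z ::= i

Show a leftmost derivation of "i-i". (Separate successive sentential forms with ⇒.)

S ⇒ S-A   [S ::= S - A]
S-A ⇒ A-A   [S ::= A]
A-A ⇒ Z-A   [A ::= Z]
Z-A ⇒ i-A   [Z ::= i]
i-A ⇒ i-Z   [A ::= Z]
i-Z ⇒ i-i   [Z ::= i]

S ⇒ S-A ⇒ A-A ⇒ Z-A ⇒ i-A ⇒ i-Z ⇒ i-i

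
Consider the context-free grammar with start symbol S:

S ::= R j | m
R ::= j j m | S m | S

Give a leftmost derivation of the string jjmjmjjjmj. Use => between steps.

S=>Rj=>Smj=>Rjmj=>Sjmj=>Rjjmj=>Sjjmj=>Rjjjmj=>Smjjjmj=>Rjmjjjmj=>jjmjmjjjmj

S => Rj   [S ::= R j]
Rj => Smj   [R ::= S m]
Smj => Rjmj   [S ::= R j]
Rjmj => Sjmj   [R ::= S]
Sjmj => Rjjmj   [S ::= R j]
Rjjmj => Sjjmj   [R ::= S]
Sjjmj => Rjjjmj   [S ::= R j]
Rjjjmj => Smjjjmj   [R ::= S m]
Smjjjmj => Rjmjjjmj   [S ::= R j]
Rjmjjjmj => jjmjmjjjmj   [R ::= j j m]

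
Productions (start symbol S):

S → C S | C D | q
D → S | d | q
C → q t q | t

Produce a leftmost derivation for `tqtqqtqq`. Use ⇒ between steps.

S⇒CS⇒tS⇒tCD⇒tqtqD⇒tqtqS⇒tqtqCS⇒tqtqqtqS⇒tqtqqtqq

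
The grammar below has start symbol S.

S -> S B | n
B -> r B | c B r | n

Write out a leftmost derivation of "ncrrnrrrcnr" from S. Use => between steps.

S => SB   [S -> S B]
SB => SBB   [S -> S B]
SBB => nBB   [S -> n]
nBB => ncBrB   [B -> c B r]
ncBrB => ncrBrB   [B -> r B]
ncrBrB => ncrrBrB   [B -> r B]
ncrrBrB => ncrrnrB   [B -> n]
ncrrnrB => ncrrnrrB   [B -> r B]
ncrrnrrB => ncrrnrrrB   [B -> r B]
ncrrnrrrB => ncrrnrrrcBr   [B -> c B r]
ncrrnrrrcBr => ncrrnrrrcnr   [B -> n]

S => SB => SBB => nBB => ncBrB => ncrBrB => ncrrBrB => ncrrnrB => ncrrnrrB => ncrrnrrrB => ncrrnrrrcBr => ncrrnrrrcnr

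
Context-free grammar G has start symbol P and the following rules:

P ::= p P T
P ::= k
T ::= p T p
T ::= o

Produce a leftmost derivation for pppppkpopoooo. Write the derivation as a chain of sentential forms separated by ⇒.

P ⇒ pPT ⇒ ppPTT ⇒ pppPTTT ⇒ ppppPTTTT ⇒ pppppPTTTTT ⇒ pppppkTTTTT ⇒ pppppkpTpTTTT ⇒ pppppkpopTTTT ⇒ pppppkpopoTTT ⇒ pppppkpopooTT ⇒ pppppkpopoooT ⇒ pppppkpopoooo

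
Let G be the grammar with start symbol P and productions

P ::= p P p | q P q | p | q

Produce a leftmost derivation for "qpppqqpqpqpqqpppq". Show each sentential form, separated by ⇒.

P ⇒ qPq ⇒ qpPpq ⇒ qppPppq ⇒ qpppPpppq ⇒ qpppqPqpppq ⇒ qpppqqPqqpppq ⇒ qpppqqpPpqqpppq ⇒ qpppqqpqPqpqqpppq ⇒ qpppqqpqpqpqqpppq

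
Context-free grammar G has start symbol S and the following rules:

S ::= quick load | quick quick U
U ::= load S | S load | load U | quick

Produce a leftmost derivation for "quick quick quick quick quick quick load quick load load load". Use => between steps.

S => quick quick U => quick quick S load => quick quick quick quick U load => quick quick quick quick S load load => quick quick quick quick quick quick U load load => quick quick quick quick quick quick load S load load => quick quick quick quick quick quick load quick load load load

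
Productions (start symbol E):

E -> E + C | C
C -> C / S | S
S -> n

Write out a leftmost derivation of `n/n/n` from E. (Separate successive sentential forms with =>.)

E=>C=>C/S=>C/S/S=>S/S/S=>n/S/S=>n/n/S=>n/n/n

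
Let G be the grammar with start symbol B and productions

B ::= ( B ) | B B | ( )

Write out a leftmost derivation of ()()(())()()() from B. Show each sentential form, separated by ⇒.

B ⇒ BB   [B ::= B B]
BB ⇒ ()B   [B ::= ( )]
()B ⇒ ()BB   [B ::= B B]
()BB ⇒ ()()B   [B ::= ( )]
()()B ⇒ ()()BB   [B ::= B B]
()()BB ⇒ ()()BBB   [B ::= B B]
()()BBB ⇒ ()()BBBB   [B ::= B B]
()()BBBB ⇒ ()()(B)BBB   [B ::= ( B )]
()()(B)BBB ⇒ ()()(())BBB   [B ::= ( )]
()()(())BBB ⇒ ()()(())()BB   [B ::= ( )]
()()(())()BB ⇒ ()()(())()()B   [B ::= ( )]
()()(())()()B ⇒ ()()(())()()()   [B ::= ( )]

B ⇒ BB ⇒ ()B ⇒ ()BB ⇒ ()()B ⇒ ()()BB ⇒ ()()BBB ⇒ ()()BBBB ⇒ ()()(B)BBB ⇒ ()()(())BBB ⇒ ()()(())()BB ⇒ ()()(())()()B ⇒ ()()(())()()()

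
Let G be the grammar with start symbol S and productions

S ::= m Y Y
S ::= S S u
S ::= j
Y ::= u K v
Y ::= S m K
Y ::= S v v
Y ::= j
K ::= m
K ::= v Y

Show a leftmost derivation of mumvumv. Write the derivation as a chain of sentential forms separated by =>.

S => mYY => muKvY => mumvY => mumvuKv => mumvumv

S => mYY   [S ::= m Y Y]
mYY => muKvY   [Y ::= u K v]
muKvY => mumvY   [K ::= m]
mumvY => mumvuKv   [Y ::= u K v]
mumvuKv => mumvumv   [K ::= m]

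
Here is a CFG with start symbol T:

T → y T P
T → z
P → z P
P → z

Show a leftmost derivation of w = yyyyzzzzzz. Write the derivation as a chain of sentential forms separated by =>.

T=>yTP=>yyTPP=>yyyTPPP=>yyyyTPPPP=>yyyyzPPPP=>yyyyzzPPPP=>yyyyzzzPPP=>yyyyzzzzPP=>yyyyzzzzzP=>yyyyzzzzzz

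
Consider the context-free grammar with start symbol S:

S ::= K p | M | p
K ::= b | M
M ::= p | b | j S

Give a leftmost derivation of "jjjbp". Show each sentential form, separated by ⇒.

S ⇒ M   [S ::= M]
M ⇒ jS   [M ::= j S]
jS ⇒ jM   [S ::= M]
jM ⇒ jjS   [M ::= j S]
jjS ⇒ jjM   [S ::= M]
jjM ⇒ jjjS   [M ::= j S]
jjjS ⇒ jjjKp   [S ::= K p]
jjjKp ⇒ jjjbp   [K ::= b]

S ⇒ M ⇒ jS ⇒ jM ⇒ jjS ⇒ jjM ⇒ jjjS ⇒ jjjKp ⇒ jjjbp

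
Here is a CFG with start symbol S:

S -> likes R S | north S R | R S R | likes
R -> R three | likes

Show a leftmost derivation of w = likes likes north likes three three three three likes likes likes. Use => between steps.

S => likes R S => likes likes S => likes likes north S R => likes likes north R S R R => likes likes north R three S R R => likes likes north R three three S R R => likes likes north R three three three S R R => likes likes north R three three three three S R R => likes likes north likes three three three three S R R => likes likes north likes three three three three likes R R => likes likes north likes three three three three likes likes R => likes likes north likes three three three three likes likes likes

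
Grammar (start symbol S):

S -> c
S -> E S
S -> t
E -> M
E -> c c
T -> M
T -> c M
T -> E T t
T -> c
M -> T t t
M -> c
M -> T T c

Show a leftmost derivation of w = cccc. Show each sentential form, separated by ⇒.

S⇒ES⇒MS⇒TTcS⇒cTcS⇒cccS⇒cccc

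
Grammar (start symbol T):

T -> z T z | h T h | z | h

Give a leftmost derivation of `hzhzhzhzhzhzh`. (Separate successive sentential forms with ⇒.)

T ⇒ hTh   [T -> h T h]
hTh ⇒ hzTzh   [T -> z T z]
hzTzh ⇒ hzhThzh   [T -> h T h]
hzhThzh ⇒ hzhzTzhzh   [T -> z T z]
hzhzTzhzh ⇒ hzhzhThzhzh   [T -> h T h]
hzhzhThzhzh ⇒ hzhzhzTzhzhzh   [T -> z T z]
hzhzhzTzhzhzh ⇒ hzhzhzhzhzhzh   [T -> h]

T ⇒ hTh ⇒ hzTzh ⇒ hzhThzh ⇒ hzhzTzhzh ⇒ hzhzhThzhzh ⇒ hzhzhzTzhzhzh ⇒ hzhzhzhzhzhzh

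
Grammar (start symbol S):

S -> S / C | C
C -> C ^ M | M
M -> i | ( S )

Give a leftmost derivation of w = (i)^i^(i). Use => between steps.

S => C   [S -> C]
C => C^M   [C -> C ^ M]
C^M => C^M^M   [C -> C ^ M]
C^M^M => M^M^M   [C -> M]
M^M^M => (S)^M^M   [M -> ( S )]
(S)^M^M => (C)^M^M   [S -> C]
(C)^M^M => (M)^M^M   [C -> M]
(M)^M^M => (i)^M^M   [M -> i]
(i)^M^M => (i)^i^M   [M -> i]
(i)^i^M => (i)^i^(S)   [M -> ( S )]
(i)^i^(S) => (i)^i^(C)   [S -> C]
(i)^i^(C) => (i)^i^(M)   [C -> M]
(i)^i^(M) => (i)^i^(i)   [M -> i]

S=>C=>C^M=>C^M^M=>M^M^M=>(S)^M^M=>(C)^M^M=>(M)^M^M=>(i)^M^M=>(i)^i^M=>(i)^i^(S)=>(i)^i^(C)=>(i)^i^(M)=>(i)^i^(i)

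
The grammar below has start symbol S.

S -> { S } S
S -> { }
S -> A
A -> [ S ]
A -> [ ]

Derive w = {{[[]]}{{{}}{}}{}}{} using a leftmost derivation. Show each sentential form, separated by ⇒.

S ⇒ {S}S ⇒ {{S}S}S ⇒ {{A}S}S ⇒ {{[S]}S}S ⇒ {{[A]}S}S ⇒ {{[[]]}S}S ⇒ {{[[]]}{S}S}S ⇒ {{[[]]}{{S}S}S}S ⇒ {{[[]]}{{{}}S}S}S ⇒ {{[[]]}{{{}}{}}S}S ⇒ {{[[]]}{{{}}{}}{}}S ⇒ {{[[]]}{{{}}{}}{}}{}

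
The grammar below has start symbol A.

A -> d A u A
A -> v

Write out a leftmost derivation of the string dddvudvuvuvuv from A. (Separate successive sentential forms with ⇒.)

A ⇒ dAuA ⇒ ddAuAuA ⇒ dddAuAuAuA ⇒ dddvuAuAuA ⇒ dddvudAuAuAuA ⇒ dddvudvuAuAuA ⇒ dddvudvuvuAuA ⇒ dddvudvuvuvuA ⇒ dddvudvuvuvuv

A ⇒ dAuA   [A -> d A u A]
dAuA ⇒ ddAuAuA   [A -> d A u A]
ddAuAuA ⇒ dddAuAuAuA   [A -> d A u A]
dddAuAuAuA ⇒ dddvuAuAuA   [A -> v]
dddvuAuAuA ⇒ dddvudAuAuAuA   [A -> d A u A]
dddvudAuAuAuA ⇒ dddvudvuAuAuA   [A -> v]
dddvudvuAuAuA ⇒ dddvudvuvuAuA   [A -> v]
dddvudvuvuAuA ⇒ dddvudvuvuvuA   [A -> v]
dddvudvuvuvuA ⇒ dddvudvuvuvuv   [A -> v]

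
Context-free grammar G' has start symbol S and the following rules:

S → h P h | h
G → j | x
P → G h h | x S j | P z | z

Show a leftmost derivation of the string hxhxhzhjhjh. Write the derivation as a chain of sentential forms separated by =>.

S => hPh => hxSjh => hxhPhjh => hxhxSjhjh => hxhxhPhjhjh => hxhxhzhjhjh

S => hPh   [S → h P h]
hPh => hxSjh   [P → x S j]
hxSjh => hxhPhjh   [S → h P h]
hxhPhjh => hxhxSjhjh   [P → x S j]
hxhxSjhjh => hxhxhPhjhjh   [S → h P h]
hxhxhPhjhjh => hxhxhzhjhjh   [P → z]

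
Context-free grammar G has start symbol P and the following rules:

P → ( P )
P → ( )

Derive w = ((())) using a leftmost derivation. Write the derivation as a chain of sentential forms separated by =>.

P => (P) => ((P)) => ((()))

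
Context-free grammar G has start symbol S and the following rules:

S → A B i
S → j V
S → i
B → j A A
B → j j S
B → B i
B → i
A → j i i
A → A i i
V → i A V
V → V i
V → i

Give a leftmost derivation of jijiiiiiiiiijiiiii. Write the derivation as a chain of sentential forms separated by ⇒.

S ⇒ jV   [S → j V]
jV ⇒ jiAV   [V → i A V]
jiAV ⇒ jiAiiV   [A → A i i]
jiAiiV ⇒ jiAiiiiV   [A → A i i]
jiAiiiiV ⇒ jiAiiiiiiV   [A → A i i]
jiAiiiiiiV ⇒ jijiiiiiiiiV   [A → j i i]
jijiiiiiiiiV ⇒ jijiiiiiiiiiAV   [V → i A V]
jijiiiiiiiiiAV ⇒ jijiiiiiiiiiAiiV   [A → A i i]
jijiiiiiiiiiAiiV ⇒ jijiiiiiiiiijiiiiV   [A → j i i]
jijiiiiiiiiijiiiiV ⇒ jijiiiiiiiiijiiiii   [V → i]

S ⇒ jV ⇒ jiAV ⇒ jiAiiV ⇒ jiAiiiiV ⇒ jiAiiiiiiV ⇒ jijiiiiiiiiV ⇒ jijiiiiiiiiiAV ⇒ jijiiiiiiiiiAiiV ⇒ jijiiiiiiiiijiiiiV ⇒ jijiiiiiiiiijiiiii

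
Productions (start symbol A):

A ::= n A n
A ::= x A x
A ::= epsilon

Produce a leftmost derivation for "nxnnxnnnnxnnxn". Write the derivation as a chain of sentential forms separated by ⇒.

A⇒nAn⇒nxAxn⇒nxnAnxn⇒nxnnAnnxn⇒nxnnxAxnnxn⇒nxnnxnAnxnnxn⇒nxnnxnnAnnxnnxn⇒nxnnxnnnnxnnxn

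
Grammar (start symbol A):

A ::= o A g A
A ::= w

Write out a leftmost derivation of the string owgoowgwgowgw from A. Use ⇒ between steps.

A ⇒ oAgA ⇒ owgA ⇒ owgoAgA ⇒ owgooAgAgA ⇒ owgoowgAgA ⇒ owgoowgwgA ⇒ owgoowgwgoAgA ⇒ owgoowgwgowgA ⇒ owgoowgwgowgw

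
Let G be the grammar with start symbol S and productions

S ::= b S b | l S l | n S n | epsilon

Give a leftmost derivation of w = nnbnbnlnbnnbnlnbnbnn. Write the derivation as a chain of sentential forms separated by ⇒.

S ⇒ nSn ⇒ nnSnn ⇒ nnbSbnn ⇒ nnbnSnbnn ⇒ nnbnbSbnbnn ⇒ nnbnbnSnbnbnn ⇒ nnbnbnlSlnbnbnn ⇒ nnbnbnlnSnlnbnbnn ⇒ nnbnbnlnbSbnlnbnbnn ⇒ nnbnbnlnbnSnbnlnbnbnn ⇒ nnbnbnlnbnnbnlnbnbnn

S ⇒ nSn   [S ::= n S n]
nSn ⇒ nnSnn   [S ::= n S n]
nnSnn ⇒ nnbSbnn   [S ::= b S b]
nnbSbnn ⇒ nnbnSnbnn   [S ::= n S n]
nnbnSnbnn ⇒ nnbnbSbnbnn   [S ::= b S b]
nnbnbSbnbnn ⇒ nnbnbnSnbnbnn   [S ::= n S n]
nnbnbnSnbnbnn ⇒ nnbnbnlSlnbnbnn   [S ::= l S l]
nnbnbnlSlnbnbnn ⇒ nnbnbnlnSnlnbnbnn   [S ::= n S n]
nnbnbnlnSnlnbnbnn ⇒ nnbnbnlnbSbnlnbnbnn   [S ::= b S b]
nnbnbnlnbSbnlnbnbnn ⇒ nnbnbnlnbnSnbnlnbnbnn   [S ::= n S n]
nnbnbnlnbnSnbnlnbnbnn ⇒ nnbnbnlnbnnbnlnbnbnn   [S ::= epsilon]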